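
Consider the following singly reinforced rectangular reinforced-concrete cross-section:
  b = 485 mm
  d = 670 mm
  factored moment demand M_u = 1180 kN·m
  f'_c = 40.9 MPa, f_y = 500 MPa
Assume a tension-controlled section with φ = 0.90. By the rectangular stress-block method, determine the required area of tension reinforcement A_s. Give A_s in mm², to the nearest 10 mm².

A_s ≈ 4330 mm²

M_n = M_u/φ = 1180/0.90 = 1311.11 kN·m.
With M_n = 0.85 f'_c a b (d − a/2), solve the quadratic for a:
a = d − √(d² − 2M_n/(0.85 f'_c b)) = 670 − √(670² − 2 × 1311.11×10⁶/(0.85 × 40.9 × 485)) = 128.35 mm.
A_s = 0.85 f'_c a b / f_y = 0.85 × 40.9 × 128.35 × 485 / 500 = 4328.2 mm².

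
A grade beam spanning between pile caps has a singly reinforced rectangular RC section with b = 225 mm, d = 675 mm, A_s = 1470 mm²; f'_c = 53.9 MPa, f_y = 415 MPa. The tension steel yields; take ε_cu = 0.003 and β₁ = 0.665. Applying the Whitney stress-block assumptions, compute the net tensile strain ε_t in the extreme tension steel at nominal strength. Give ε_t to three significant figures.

a = A_s f_y/(0.85 f'_c b) = 59.18 mm.
β₁ = 0.665, so c = a/β₁ = 59.18/0.665 = 88.99 mm.
From the linear strain diagram with ε_cu = 0.003: ε_t = 0.003 (d − c)/c = 0.003 × (675 − 88.99)/88.99 = 0.0198.
Since ε_t ≥ 0.005, the section is tension-controlled.

ε_t ≈ 0.0198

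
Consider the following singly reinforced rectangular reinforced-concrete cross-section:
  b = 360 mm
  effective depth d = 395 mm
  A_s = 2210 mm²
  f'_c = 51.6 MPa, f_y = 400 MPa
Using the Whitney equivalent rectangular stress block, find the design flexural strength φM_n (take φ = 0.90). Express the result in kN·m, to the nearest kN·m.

φM_n ≈ 292 kN·m

T = A_s f_y = 2210 × 400 = 884000 N = 884 kN.
From C = T: a = T/(0.85 f'_c b) = 884000/(0.85 × 51.6 × 360) = 55.99 mm.
M_n = T(d − a/2) = 884 kN × (395 − 27.995) mm = 324.43 kN·m.
φM_n = 0.90 × 324.43 = 291.99 kN·m.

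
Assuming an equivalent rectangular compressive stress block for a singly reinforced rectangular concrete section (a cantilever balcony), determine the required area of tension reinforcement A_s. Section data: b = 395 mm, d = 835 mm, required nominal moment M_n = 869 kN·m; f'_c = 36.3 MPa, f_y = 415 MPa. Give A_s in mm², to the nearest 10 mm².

A_s ≈ 2650 mm²

With M_n = 0.85 f'_c a b (d − a/2), solve the quadratic for a:
a = d − √(d² − 2M_n/(0.85 f'_c b)) = 835 − √(835² − 2 × 869×10⁶/(0.85 × 36.3 × 395)) = 90.27 mm.
A_s = 0.85 f'_c a b / f_y = 0.85 × 36.3 × 90.27 × 395 / 415 = 2651.1 mm².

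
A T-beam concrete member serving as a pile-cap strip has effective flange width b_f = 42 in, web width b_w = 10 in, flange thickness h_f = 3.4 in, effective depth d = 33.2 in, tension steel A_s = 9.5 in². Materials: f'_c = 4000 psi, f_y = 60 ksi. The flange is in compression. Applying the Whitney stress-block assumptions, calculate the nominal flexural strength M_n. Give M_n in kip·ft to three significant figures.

M_n ≈ 1480 kip·ft

Tension: T = A_s f_y = 9.5 × 60 = 570 kips.
Try a within the flange: a = T/(0.85 f'_c b_f) = 570/(0.85 × 4 × 42) = 3.992 in.
a = 3.992 > h_f = 3.4 in: the block extends into the web. Split into flange-overhang and web parts.
C_f = 0.85 f'_c (b_f − b_w) h_f = 0.85 × 4 × (42 − 10) × 3.4 = 369.9 kips.
Remaining web compression depth: a_w = (T − C_f)/(0.85 f'_c b_w) = (570 − 369.9)/(0.85 × 4 × 10) = 5.885 in.
M_n = C_f(d − h_f/2) + (T − C_f)(d − a_w/2) = 369.9 × (33.2 − 1.7) + 200.1 × (33.2 − 2.9425) = 11651.9 + 6054.5 = 17706.4 kip·in.
M_n = 17706.4/12 = 1475.53 kip·ft.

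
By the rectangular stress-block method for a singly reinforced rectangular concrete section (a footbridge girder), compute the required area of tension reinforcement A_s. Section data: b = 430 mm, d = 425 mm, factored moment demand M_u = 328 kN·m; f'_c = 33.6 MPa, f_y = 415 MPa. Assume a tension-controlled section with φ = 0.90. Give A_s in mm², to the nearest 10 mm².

A_s ≈ 2270 mm²

M_n = M_u/φ = 328/0.90 = 364.444 kN·m.
With M_n = 0.85 f'_c a b (d − a/2), solve the quadratic for a:
a = d − √(d² − 2M_n/(0.85 f'_c b)) = 425 − √(425² − 2 × 364.444×10⁶/(0.85 × 33.6 × 430)) = 76.76 mm.
A_s = 0.85 f'_c a b / f_y = 0.85 × 33.6 × 76.76 × 430 / 415 = 2271.5 mm².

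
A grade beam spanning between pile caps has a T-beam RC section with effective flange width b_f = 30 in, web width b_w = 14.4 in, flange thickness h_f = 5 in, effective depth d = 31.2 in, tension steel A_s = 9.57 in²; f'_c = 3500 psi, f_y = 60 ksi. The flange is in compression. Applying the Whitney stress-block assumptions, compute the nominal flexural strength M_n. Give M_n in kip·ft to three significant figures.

M_n ≈ 1330 kip·ft

Tension: T = A_s f_y = 9.57 × 60 = 574.2 kips.
Try a within the flange: a = T/(0.85 f'_c b_f) = 574.2/(0.85 × 3.5 × 30) = 6.434 in.
a = 6.434 > h_f = 5 in: the block extends into the web. Split into flange-overhang and web parts.
C_f = 0.85 f'_c (b_f − b_w) h_f = 0.85 × 3.5 × (30 − 14.4) × 5 = 232.1 kips.
Remaining web compression depth: a_w = (T − C_f)/(0.85 f'_c b_w) = (574.2 − 232.1)/(0.85 × 3.5 × 14.4) = 7.986 in.
M_n = C_f(d − h_f/2) + (T − C_f)(d − a_w/2) = 232.1 × (31.2 − 2.5) + 342.1 × (31.2 − 3.993) = 6661.3 + 9307.5 = 15968.8 kip·in.
M_n = 15968.8/12 = 1330.73 kip·ft.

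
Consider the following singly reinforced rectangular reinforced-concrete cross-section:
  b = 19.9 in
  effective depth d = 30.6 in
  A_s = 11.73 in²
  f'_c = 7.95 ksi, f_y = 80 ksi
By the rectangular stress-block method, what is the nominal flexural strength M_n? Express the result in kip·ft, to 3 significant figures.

T = A_s f_y = 11.73 × 80 = 938.4 kips.
a = T/(0.85 f'_c b) = 938.4/(0.85 × 7.95 × 19.9) = 6.978 in.
M_n = T(d − a/2) = 938.4 × (30.6 − 3.489) = 25441.0 kip·in = 25441.0/12 = 2120.08 kip·ft.

M_n ≈ 2120 kip·ft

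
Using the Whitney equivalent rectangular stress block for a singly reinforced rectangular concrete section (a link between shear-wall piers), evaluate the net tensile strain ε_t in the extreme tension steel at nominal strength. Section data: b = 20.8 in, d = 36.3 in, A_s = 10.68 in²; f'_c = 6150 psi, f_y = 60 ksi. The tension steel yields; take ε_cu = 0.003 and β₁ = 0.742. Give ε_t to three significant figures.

a = A_s f_y/(0.85 f'_c b) = 5.893 in.
β₁ = 0.742, so c = a/β₁ = 5.893/0.742 = 7.942 in.
From the linear strain diagram with ε_cu = 0.003: ε_t = 0.003 (d − c)/c = 0.003 × (36.3 − 7.942)/7.942 = 0.0107.
Since ε_t ≥ 0.005, the section is tension-controlled.

ε_t ≈ 0.0107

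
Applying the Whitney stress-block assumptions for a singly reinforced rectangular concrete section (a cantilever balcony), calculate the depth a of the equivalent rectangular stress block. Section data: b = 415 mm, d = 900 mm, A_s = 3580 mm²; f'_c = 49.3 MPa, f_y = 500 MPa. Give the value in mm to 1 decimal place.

a ≈ 102.9 mm

T = A_s f_y = 3580 × 500 = 1790000 N = 1790 kN.
Setting C = 0.85 f'_c a b equal to T: a = 1790000/(0.85 × 49.3 × 415) = 102.9 mm.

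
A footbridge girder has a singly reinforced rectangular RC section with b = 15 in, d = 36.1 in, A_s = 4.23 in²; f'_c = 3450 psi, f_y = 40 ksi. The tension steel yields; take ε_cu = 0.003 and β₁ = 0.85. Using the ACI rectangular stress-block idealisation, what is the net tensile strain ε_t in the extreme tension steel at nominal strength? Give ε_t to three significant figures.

ε_t ≈ 0.0209

a = A_s f_y/(0.85 f'_c b) = 3.847 in.
β₁ = 0.85, so c = a/β₁ = 3.847/0.85 = 4.526 in.
From the linear strain diagram with ε_cu = 0.003: ε_t = 0.003 (d − c)/c = 0.003 × (36.1 − 4.526)/4.526 = 0.0209.
Since ε_t ≥ 0.005, the section is tension-controlled.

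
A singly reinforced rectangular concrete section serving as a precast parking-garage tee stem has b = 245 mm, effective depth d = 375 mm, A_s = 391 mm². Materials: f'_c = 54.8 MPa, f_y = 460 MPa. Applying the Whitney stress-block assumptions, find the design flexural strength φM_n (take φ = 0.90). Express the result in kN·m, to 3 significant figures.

φM_n ≈ 59.4 kN·m

T = A_s f_y = 391 × 460 = 179860 N = 179.86 kN.
From C = T: a = T/(0.85 f'_c b) = 179860/(0.85 × 54.8 × 245) = 15.76 mm.
M_n = T(d − a/2) = 179.86 kN × (375 − 7.88) mm = 66.03 kN·m.
φM_n = 0.90 × 66.03 = 59.43 kN·m.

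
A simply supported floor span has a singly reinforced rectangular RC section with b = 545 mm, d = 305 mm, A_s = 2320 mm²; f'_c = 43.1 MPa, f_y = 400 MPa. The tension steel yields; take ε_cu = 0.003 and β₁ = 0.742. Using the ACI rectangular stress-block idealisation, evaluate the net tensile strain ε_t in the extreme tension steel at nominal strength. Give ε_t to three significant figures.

a = A_s f_y/(0.85 f'_c b) = 46.48 mm.
β₁ = 0.742, so c = a/β₁ = 46.48/0.742 = 62.64 mm.
From the linear strain diagram with ε_cu = 0.003: ε_t = 0.003 (d − c)/c = 0.003 × (305 − 62.64)/62.64 = 0.0116.
Since ε_t ≥ 0.005, the section is tension-controlled.

ε_t ≈ 0.0116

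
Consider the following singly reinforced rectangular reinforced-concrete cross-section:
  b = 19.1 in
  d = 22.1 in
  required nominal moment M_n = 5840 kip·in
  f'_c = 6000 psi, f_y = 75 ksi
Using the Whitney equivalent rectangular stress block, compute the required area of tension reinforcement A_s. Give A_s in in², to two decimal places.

A_s ≈ 3.77 in²

From M_n = 0.85 f'_c a b (d − a/2):
a = d − √(d² − 2M_n/(0.85 f'_c b)) = 22.1 − √(22.1² − 2 × 5840/(0.85 × 6 × 19.1)) = 2.904 in.
A_s = 0.85 f'_c a b / f_y = 0.85 × 6 × 2.904 × 19.1 / 75 = 3.772 in².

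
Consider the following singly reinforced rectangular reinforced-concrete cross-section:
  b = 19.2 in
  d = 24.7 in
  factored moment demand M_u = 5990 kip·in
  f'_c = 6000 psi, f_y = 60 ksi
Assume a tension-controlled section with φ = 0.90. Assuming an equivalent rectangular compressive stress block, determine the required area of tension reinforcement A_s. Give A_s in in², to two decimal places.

A_s ≈ 4.77 in²

M_n = M_u/φ = 5990/0.90 = 6655.56 kip·in.
From M_n = 0.85 f'_c a b (d − a/2):
a = d − √(d² − 2M_n/(0.85 f'_c b)) = 24.7 − √(24.7² − 2 × 6655.56/(0.85 × 6 × 19.2)) = 2.925 in.
A_s = 0.85 f'_c a b / f_y = 0.85 × 6 × 2.925 × 19.2 / 60 = 4.774 in².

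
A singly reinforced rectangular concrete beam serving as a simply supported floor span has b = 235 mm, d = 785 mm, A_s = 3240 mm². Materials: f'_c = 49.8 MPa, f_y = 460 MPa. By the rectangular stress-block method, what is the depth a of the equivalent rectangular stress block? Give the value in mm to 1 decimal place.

a ≈ 149.8 mm

T = A_s f_y = 3240 × 460 = 1490400 N = 1490.4 kN.
Setting C = 0.85 f'_c a b equal to T: a = 1490400/(0.85 × 49.8 × 235) = 149.8 mm.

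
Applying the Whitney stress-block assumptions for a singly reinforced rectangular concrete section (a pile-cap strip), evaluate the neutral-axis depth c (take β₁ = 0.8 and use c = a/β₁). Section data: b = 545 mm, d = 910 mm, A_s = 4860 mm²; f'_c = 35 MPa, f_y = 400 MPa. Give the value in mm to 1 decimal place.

T = A_s f_y = 4860 × 400 = 1944000 N = 1944 kN.
Setting C = 0.85 f'_c a b equal to T: a = 1944000/(0.85 × 35 × 545) = 119.898 mm.
With β₁ = 0.8, c = a/β₁ = 119.898/0.8 = 149.9 mm.

c ≈ 149.9 mm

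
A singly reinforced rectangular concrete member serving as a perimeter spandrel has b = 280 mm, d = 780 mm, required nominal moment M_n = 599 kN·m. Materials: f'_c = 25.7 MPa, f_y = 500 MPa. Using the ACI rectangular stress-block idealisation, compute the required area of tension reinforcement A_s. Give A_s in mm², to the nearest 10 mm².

A_s ≈ 1680 mm²

With M_n = 0.85 f'_c a b (d − a/2), solve the quadratic for a:
a = d − √(d² − 2M_n/(0.85 f'_c b)) = 780 − √(780² − 2 × 599×10⁶/(0.85 × 25.7 × 280)) = 137.71 mm.
A_s = 0.85 f'_c a b / f_y = 0.85 × 25.7 × 137.71 × 280 / 500 = 1684.6 mm².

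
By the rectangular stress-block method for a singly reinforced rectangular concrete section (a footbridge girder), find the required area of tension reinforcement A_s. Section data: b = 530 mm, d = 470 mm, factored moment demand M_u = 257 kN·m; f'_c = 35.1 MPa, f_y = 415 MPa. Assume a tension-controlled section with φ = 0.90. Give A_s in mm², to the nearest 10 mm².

M_n = M_u/φ = 257/0.90 = 285.556 kN·m.
With M_n = 0.85 f'_c a b (d − a/2), solve the quadratic for a:
a = d − √(d² − 2M_n/(0.85 f'_c b)) = 470 − √(470² − 2 × 285.556×10⁶/(0.85 × 35.1 × 530)) = 40.14 mm.
A_s = 0.85 f'_c a b / f_y = 0.85 × 35.1 × 40.14 × 530 / 415 = 1529.4 mm².

A_s ≈ 1530 mm²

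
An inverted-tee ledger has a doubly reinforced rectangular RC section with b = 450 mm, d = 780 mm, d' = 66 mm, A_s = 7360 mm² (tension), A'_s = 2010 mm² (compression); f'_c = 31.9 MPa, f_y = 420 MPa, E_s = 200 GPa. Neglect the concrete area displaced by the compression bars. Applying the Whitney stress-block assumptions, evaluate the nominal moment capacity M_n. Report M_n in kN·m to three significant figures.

Assume both tension and compression steel yield.
Net tension couple steel: A_s − A'_s = 5350 mm².
a = (A_s − A'_s) f_y / (0.85 f'_c b) = 2247000/(0.85 × 31.9 × 450) = 184.15 mm.
c = a/β₁ = 184.15/0.822 = 224.03 mm; ε'_s = 0.003(c − d')/c = 0.0021 ≥ f_y/E_s = 0.0021, so compression steel does yield.
M_n = (A_s − A'_s) f_y (d − a/2) + A'_s f_y (d − d') = [2247000 × (780 − 92.075) + 844200 × (780 − 66)] × 10⁻⁶ = 1545.77 + 602.76 = 2148.53 kN·m.

M_n ≈ 2150 kN·m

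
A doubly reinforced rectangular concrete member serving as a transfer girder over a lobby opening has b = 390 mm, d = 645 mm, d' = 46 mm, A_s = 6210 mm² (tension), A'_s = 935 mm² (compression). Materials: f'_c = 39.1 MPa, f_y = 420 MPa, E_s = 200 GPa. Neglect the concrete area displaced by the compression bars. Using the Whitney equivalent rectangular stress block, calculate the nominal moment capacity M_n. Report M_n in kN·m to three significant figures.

Assume both tension and compression steel yield.
Net tension couple steel: A_s − A'_s = 5275 mm².
a = (A_s − A'_s) f_y / (0.85 f'_c b) = 2215500/(0.85 × 39.1 × 390) = 170.93 mm.
c = a/β₁ = 170.93/0.771 = 221.70 mm; ε'_s = 0.003(c − d')/c = 0.0024 ≥ f_y/E_s = 0.0021, so compression steel does yield.
M_n = (A_s − A'_s) f_y (d − a/2) + A'_s f_y (d − d') = [2215500 × (645 − 85.465) + 392700 × (645 − 46)] × 10⁻⁶ = 1239.65 + 235.23 = 1474.88 kN·m.

M_n ≈ 1470 kN·m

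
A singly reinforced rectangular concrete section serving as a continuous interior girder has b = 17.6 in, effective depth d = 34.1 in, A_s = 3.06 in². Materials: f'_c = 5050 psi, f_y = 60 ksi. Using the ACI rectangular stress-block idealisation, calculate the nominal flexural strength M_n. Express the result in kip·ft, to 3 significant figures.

T = A_s f_y = 3.06 × 60 = 183.6 kips.
a = T/(0.85 f'_c b) = 183.6/(0.85 × 5.05 × 17.6) = 2.430 in.
M_n = T(d − a/2) = 183.6 × (34.1 − 1.215) = 6037.7 kip·in = 6037.7/12 = 503.14 kip·ft.

M_n ≈ 503 kip·ft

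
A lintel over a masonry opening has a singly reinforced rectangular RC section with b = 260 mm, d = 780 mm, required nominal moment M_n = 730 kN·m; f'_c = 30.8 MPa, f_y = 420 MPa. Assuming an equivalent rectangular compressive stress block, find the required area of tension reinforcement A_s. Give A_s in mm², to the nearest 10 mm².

A_s ≈ 2470 mm²

With M_n = 0.85 f'_c a b (d − a/2), solve the quadratic for a:
a = d − √(d² − 2M_n/(0.85 f'_c b)) = 780 − √(780² − 2 × 730×10⁶/(0.85 × 30.8 × 260)) = 152.38 mm.
A_s = 0.85 f'_c a b / f_y = 0.85 × 30.8 × 152.38 × 260 / 420 = 2469.6 mm².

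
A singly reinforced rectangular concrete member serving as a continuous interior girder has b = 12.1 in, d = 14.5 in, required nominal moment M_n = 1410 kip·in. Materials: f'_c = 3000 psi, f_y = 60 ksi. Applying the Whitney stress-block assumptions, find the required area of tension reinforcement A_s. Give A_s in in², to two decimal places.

From M_n = 0.85 f'_c a b (d − a/2):
a = d − √(d² − 2M_n/(0.85 f'_c b)) = 14.5 − √(14.5² − 2 × 1410/(0.85 × 3 × 12.1)) = 3.598 in.
A_s = 0.85 f'_c a b / f_y = 0.85 × 3 × 3.598 × 12.1 / 60 = 1.850 in².

A_s ≈ 1.85 in²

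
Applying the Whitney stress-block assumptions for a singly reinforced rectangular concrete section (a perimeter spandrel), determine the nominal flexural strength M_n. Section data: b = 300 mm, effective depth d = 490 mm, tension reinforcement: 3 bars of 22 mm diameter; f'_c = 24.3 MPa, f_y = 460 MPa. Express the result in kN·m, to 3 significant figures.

A_s = 3 × 380 = 1140 mm².
T = A_s f_y = 1140 × 460 = 524400 N = 524.4 kN.
From C = T: a = T/(0.85 f'_c b) = 524400/(0.85 × 24.3 × 300) = 84.63 mm.
M_n = T(d − a/2) = 524.4 kN × (490 − 42.315) mm = 234.77 kN·m.

M_n ≈ 235 kN·m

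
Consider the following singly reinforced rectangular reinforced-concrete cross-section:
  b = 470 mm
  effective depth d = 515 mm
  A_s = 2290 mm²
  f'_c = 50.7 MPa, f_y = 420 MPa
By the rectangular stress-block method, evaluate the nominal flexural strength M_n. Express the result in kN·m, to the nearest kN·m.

T = A_s f_y = 2290 × 420 = 961800 N = 961.8 kN.
From C = T: a = T/(0.85 f'_c b) = 961800/(0.85 × 50.7 × 470) = 47.49 mm.
M_n = T(d − a/2) = 961.8 kN × (515 − 23.745) mm = 472.49 kN·m.

M_n ≈ 472 kN·m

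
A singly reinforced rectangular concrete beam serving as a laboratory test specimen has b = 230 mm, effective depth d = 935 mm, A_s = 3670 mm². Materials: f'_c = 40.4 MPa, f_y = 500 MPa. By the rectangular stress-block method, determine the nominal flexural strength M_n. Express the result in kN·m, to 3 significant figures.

T = A_s f_y = 3670 × 500 = 1835000 N = 1835 kN.
From C = T: a = T/(0.85 f'_c b) = 1835000/(0.85 × 40.4 × 230) = 232.33 mm.
M_n = T(d − a/2) = 1835 kN × (935 − 116.165) mm = 1502.56 kN·m.

M_n ≈ 1500 kN·m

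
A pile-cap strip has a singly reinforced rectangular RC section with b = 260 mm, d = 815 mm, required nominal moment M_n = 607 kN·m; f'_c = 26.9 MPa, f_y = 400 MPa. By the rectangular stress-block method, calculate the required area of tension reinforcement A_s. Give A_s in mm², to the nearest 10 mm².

With M_n = 0.85 f'_c a b (d − a/2), solve the quadratic for a:
a = d − √(d² − 2M_n/(0.85 f'_c b)) = 815 − √(815² − 2 × 607×10⁶/(0.85 × 26.9 × 260)) = 136.75 mm.
A_s = 0.85 f'_c a b / f_y = 0.85 × 26.9 × 136.75 × 260 / 400 = 2032.4 mm².

A_s ≈ 2030 mm²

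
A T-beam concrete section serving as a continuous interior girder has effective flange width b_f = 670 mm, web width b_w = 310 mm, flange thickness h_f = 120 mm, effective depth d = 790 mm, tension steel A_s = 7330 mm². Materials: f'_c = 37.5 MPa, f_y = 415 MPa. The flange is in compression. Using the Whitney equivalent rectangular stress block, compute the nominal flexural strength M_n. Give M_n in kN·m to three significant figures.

Tension: T = A_s f_y = 7330 × 415 = 3041950 N.
Try a within the flange: a = T/(0.85 f'_c b_f) = 3041950/(0.85 × 37.5 × 670) = 142.44 mm.
a = 142.44 > h_f = 120 mm: the block extends into the web. Split into flange-overhang and web parts.
C_f = 0.85 f'_c (b_f − b_w) h_f = 0.85 × 37.5 × (670 − 310) × 120 = 1377000 N.
Remaining web compression depth: a_w = (T − C_f)/(0.85 f'_c b_w) = (3041950 − 1377000)/(0.85 × 37.5 × 310) = 168.50 mm.
M_n = C_f(d − h_f/2) + (T − C_f)(d − a_w/2) = 1377000 × (790 − 60) + 1664950 × (790 − 84.25) = 1005.21 + 1175.04 = 2180.25 × 10⁶ N·mm.
M_n = 2180.25 kN·m.

M_n ≈ 2180 kN·m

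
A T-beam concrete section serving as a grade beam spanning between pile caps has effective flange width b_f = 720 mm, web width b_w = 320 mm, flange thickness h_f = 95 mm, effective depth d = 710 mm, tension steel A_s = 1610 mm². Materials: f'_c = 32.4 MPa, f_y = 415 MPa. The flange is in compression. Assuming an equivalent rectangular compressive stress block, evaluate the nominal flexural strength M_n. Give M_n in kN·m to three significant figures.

Tension: T = A_s f_y = 1610 × 415 = 668150 N.
Try a within the flange: a = T/(0.85 f'_c b_f) = 668150/(0.85 × 32.4 × 720) = 33.70 mm.
Since a = 33.70 ≤ h_f = 95 mm, the stress block lies entirely in the flange; analyse as a rectangular beam of width b_f.
M_n = T(d − a/2) = 668150 × (710 − 16.85) = 463.13 × 10⁶ N·mm.
M_n = 463.13 kN·m.

M_n ≈ 463 kN·m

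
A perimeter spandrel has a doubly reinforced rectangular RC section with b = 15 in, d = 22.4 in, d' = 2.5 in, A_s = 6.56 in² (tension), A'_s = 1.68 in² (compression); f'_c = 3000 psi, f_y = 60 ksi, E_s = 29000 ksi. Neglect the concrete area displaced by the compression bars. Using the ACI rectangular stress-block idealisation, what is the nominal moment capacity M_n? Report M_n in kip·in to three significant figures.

M_n ≈ 7440 kip·in

Assume both steels yield.
a = (A_s − A'_s) f_y/(0.85 f'_c b) = (6.56 − 1.68) × 60/(0.85 × 3 × 15) = 7.655 in.
c = a/β₁ = 7.655/0.85 = 9.006 in; ε'_s = 0.003(c − d')/c = 0.0022 ≥ ε_y = 0.0021, so the compression steel yields.
M_n = (A_s − A'_s) f_y (d − a/2) + A'_s f_y (d − d') = 292.8 × (22.4 − 3.8275) + 100.8 × (22.4 − 2.5) = 5438.0 + 2005.9 = 7443.9 kip·in.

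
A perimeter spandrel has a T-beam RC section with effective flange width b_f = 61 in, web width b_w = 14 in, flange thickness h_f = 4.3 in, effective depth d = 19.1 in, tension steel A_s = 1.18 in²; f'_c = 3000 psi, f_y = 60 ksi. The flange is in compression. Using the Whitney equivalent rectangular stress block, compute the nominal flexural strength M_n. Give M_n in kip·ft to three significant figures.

M_n ≈ 111 kip·ft

Tension: T = A_s f_y = 1.18 × 60 = 70.8 kips.
Try a within the flange: a = T/(0.85 f'_c b_f) = 70.8/(0.85 × 3 × 61) = 0.455 in.
Since a = 0.455 ≤ h_f = 4.3 in, the stress block lies entirely in the flange; analyse as a rectangular beam of width b_f.
M_n = T(d − a/2) = 70.8 × (19.1 − 0.2275) = 1336.2 kip·in.
M_n = 1336.2/12 = 111.35 kip·ft.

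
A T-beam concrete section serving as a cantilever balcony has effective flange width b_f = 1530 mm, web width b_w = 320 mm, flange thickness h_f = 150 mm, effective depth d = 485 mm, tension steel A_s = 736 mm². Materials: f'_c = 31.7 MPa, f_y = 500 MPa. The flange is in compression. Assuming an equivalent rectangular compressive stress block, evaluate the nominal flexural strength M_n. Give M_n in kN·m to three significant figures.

M_n ≈ 177 kN·m

Tension: T = A_s f_y = 736 × 500 = 368000 N.
Try a within the flange: a = T/(0.85 f'_c b_f) = 368000/(0.85 × 31.7 × 1530) = 8.93 mm.
Since a = 8.93 ≤ h_f = 150 mm, the stress block lies entirely in the flange; analyse as a rectangular beam of width b_f.
M_n = T(d − a/2) = 368000 × (485 − 4.465) = 176.84 × 10⁶ N·mm.
M_n = 176.84 kN·m.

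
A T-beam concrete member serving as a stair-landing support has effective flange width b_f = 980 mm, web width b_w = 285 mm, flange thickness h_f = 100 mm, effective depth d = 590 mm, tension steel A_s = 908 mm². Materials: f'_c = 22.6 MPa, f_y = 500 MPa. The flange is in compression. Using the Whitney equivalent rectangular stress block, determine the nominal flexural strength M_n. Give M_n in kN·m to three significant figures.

M_n ≈ 262 kN·m

Tension: T = A_s f_y = 908 × 500 = 454000 N.
Try a within the flange: a = T/(0.85 f'_c b_f) = 454000/(0.85 × 22.6 × 980) = 24.12 mm.
Since a = 24.12 ≤ h_f = 100 mm, the stress block lies entirely in the flange; analyse as a rectangular beam of width b_f.
M_n = T(d − a/2) = 454000 × (590 − 12.06) = 262.38 × 10⁶ N·mm.
M_n = 262.38 kN·m.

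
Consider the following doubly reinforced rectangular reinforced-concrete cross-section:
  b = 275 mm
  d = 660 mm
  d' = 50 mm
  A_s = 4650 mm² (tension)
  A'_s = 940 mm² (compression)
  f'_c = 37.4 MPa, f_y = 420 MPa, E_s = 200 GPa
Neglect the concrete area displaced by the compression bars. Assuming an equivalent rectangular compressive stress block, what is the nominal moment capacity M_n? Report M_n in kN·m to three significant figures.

Assume both tension and compression steel yield.
Net tension couple steel: A_s − A'_s = 3710 mm².
a = (A_s − A'_s) f_y / (0.85 f'_c b) = 1558200/(0.85 × 37.4 × 275) = 178.24 mm.
c = a/β₁ = 178.24/0.783 = 227.64 mm; ε'_s = 0.003(c − d')/c = 0.0023 ≥ f_y/E_s = 0.0021, so compression steel does yield.
M_n = (A_s − A'_s) f_y (d − a/2) + A'_s f_y (d − d') = [1558200 × (660 − 89.12) + 394800 × (660 − 50)] × 10⁻⁶ = 889.55 + 240.83 = 1130.38 kN·m.

M_n ≈ 1130 kN·m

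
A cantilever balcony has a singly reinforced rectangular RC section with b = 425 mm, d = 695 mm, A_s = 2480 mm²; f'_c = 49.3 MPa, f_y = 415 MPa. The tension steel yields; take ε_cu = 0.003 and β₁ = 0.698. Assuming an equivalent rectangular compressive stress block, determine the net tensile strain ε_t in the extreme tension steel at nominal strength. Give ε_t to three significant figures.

a = A_s f_y/(0.85 f'_c b) = 57.79 mm.
β₁ = 0.698, so c = a/β₁ = 57.79/0.698 = 82.79 mm.
From the linear strain diagram with ε_cu = 0.003: ε_t = 0.003 (d − c)/c = 0.003 × (695 − 82.79)/82.79 = 0.0222.
Since ε_t ≥ 0.005, the section is tension-controlled.

ε_t ≈ 0.0222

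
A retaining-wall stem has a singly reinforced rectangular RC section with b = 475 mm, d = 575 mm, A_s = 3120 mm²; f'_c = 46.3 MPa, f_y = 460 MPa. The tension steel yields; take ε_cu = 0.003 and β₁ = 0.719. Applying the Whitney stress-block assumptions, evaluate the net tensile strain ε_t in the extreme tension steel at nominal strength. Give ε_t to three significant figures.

ε_t ≈ 0.0132

a = A_s f_y/(0.85 f'_c b) = 76.77 mm.
β₁ = 0.719, so c = a/β₁ = 76.77/0.719 = 106.77 mm.
From the linear strain diagram with ε_cu = 0.003: ε_t = 0.003 (d − c)/c = 0.003 × (575 − 106.77)/106.77 = 0.0132.
Since ε_t ≥ 0.005, the section is tension-controlled.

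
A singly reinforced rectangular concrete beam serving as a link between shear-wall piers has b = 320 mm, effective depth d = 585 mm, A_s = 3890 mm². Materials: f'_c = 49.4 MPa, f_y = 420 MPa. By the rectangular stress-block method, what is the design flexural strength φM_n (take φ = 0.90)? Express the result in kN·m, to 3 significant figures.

T = A_s f_y = 3890 × 420 = 1633800 N = 1633.8 kN.
From C = T: a = T/(0.85 f'_c b) = 1633800/(0.85 × 49.4 × 320) = 121.59 mm.
M_n = T(d − a/2) = 1633.8 kN × (585 − 60.795) mm = 856.45 kN·m.
φM_n = 0.90 × 856.45 = 770.81 kN·m.

φM_n ≈ 771 kN·m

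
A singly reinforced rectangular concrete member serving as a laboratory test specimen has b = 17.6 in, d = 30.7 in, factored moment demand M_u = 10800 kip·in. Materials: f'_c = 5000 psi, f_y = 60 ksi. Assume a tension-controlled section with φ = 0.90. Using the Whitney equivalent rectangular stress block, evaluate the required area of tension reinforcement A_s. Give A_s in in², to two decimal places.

M_n = M_u/φ = 10800/0.90 = 12000 kip·in.
From M_n = 0.85 f'_c a b (d − a/2):
a = d − √(d² − 2M_n/(0.85 f'_c b)) = 30.7 − √(30.7² − 2 × 12000/(0.85 × 5 × 17.6)) = 5.767 in.
A_s = 0.85 f'_c a b / f_y = 0.85 × 5 × 5.767 × 17.6 / 60 = 7.190 in².

A_s ≈ 7.19 in²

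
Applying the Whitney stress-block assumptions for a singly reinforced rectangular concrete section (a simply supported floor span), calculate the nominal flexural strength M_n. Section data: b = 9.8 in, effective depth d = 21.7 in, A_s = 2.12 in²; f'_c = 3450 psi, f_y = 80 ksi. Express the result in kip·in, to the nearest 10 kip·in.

T = A_s f_y = 2.12 × 80 = 169.6 kips.
a = T/(0.85 f'_c b) = 169.6/(0.85 × 3.45 × 9.8) = 5.901 in.
M_n = T(d − a/2) = 169.6 × (21.7 − 2.9505) = 3179.9 kip·in.

M_n ≈ 3180 kip·in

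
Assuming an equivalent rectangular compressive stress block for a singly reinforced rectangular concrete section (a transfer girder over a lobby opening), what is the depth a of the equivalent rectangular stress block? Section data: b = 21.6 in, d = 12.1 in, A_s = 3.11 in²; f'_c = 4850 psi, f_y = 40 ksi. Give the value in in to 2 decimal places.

T = A_s f_y = 3.11 × 40 = 124.4 kips.
a = T/(0.85 f'_c b) = 124.4/(0.85 × 4.85 × 21.6) = 1.40 in.

a ≈ 1.40 in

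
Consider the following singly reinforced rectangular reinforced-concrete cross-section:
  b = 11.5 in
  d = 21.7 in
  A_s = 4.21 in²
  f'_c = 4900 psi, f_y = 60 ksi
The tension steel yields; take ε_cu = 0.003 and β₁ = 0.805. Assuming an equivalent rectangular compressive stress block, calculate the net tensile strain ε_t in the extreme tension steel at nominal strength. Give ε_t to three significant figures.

ε_t ≈ 0.00694

a = A_s f_y/(0.85 f'_c b) = 5.274 in.
β₁ = 0.805, so c = a/β₁ = 5.274/0.805 = 6.552 in.
From the linear strain diagram with ε_cu = 0.003: ε_t = 0.003 (d − c)/c = 0.003 × (21.7 − 6.552)/6.552 = 0.00694.
Since ε_t ≥ 0.005, the section is tension-controlled.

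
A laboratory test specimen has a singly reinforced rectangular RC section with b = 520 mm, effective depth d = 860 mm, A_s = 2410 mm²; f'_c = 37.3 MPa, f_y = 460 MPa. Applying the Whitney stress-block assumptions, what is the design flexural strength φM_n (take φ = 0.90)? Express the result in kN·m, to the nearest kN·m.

T = A_s f_y = 2410 × 460 = 1108600 N = 1108.6 kN.
From C = T: a = T/(0.85 f'_c b) = 1108600/(0.85 × 37.3 × 520) = 67.24 mm.
M_n = T(d − a/2) = 1108.6 kN × (860 − 33.62) mm = 916.12 kN·m.
φM_n = 0.90 × 916.12 = 824.51 kN·m.

φM_n ≈ 825 kN·m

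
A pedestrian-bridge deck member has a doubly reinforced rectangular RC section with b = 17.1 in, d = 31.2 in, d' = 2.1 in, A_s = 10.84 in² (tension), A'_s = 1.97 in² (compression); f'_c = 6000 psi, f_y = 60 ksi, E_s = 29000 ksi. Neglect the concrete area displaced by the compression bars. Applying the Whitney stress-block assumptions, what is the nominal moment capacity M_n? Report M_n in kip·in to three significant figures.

Assume both steels yield.
a = (A_s − A'_s) f_y/(0.85 f'_c b) = (10.84 − 1.97) × 60/(0.85 × 6 × 17.1) = 6.103 in.
c = a/β₁ = 6.103/0.75 = 8.137 in; ε'_s = 0.003(c − d')/c = 0.0022 ≥ ε_y = 0.0021, so the compression steel yields.
M_n = (A_s − A'_s) f_y (d − a/2) + A'_s f_y (d − d') = 532.2 × (31.2 − 3.0515) + 118.2 × (31.2 − 2.1) = 14980.6 + 3439.6 = 18420.2 kip·in.

M_n ≈ 18400 kip·in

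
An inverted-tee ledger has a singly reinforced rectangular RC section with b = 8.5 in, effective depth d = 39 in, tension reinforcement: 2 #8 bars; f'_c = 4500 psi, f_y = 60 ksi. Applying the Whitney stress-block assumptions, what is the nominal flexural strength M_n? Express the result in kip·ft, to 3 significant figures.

M_n ≈ 297 kip·ft

A_s = 2 × 0.79 = 1.58 in².
T = A_s f_y = 1.58 × 60 = 94.8 kips.
a = T/(0.85 f'_c b) = 94.8/(0.85 × 4.5 × 8.5) = 2.916 in.
M_n = T(d − a/2) = 94.8 × (39 − 1.458) = 3559.0 kip·in = 3559.0/12 = 296.58 kip·ft.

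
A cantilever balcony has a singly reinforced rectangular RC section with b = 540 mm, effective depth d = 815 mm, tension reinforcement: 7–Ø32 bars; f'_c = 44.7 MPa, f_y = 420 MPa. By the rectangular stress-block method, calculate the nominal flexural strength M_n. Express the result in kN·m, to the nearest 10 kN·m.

M_n ≈ 1790 kN·m

A_s = 7 × 804 = 5628 mm².
T = A_s f_y = 5628 × 420 = 2363760 N = 2363.76 kN.
From C = T: a = T/(0.85 f'_c b) = 2363760/(0.85 × 44.7 × 540) = 115.21 mm.
M_n = T(d − a/2) = 2363.76 kN × (815 − 57.605) mm = 1790.30 kN·m.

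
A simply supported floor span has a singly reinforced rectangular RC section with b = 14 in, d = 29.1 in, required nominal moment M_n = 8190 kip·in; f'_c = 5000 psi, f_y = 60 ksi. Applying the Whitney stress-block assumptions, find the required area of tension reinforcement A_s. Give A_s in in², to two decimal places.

From M_n = 0.85 f'_c a b (d − a/2):
a = d − √(d² − 2M_n/(0.85 f'_c b)) = 29.1 − √(29.1² − 2 × 8190/(0.85 × 5 × 14)) = 5.194 in.
A_s = 0.85 f'_c a b / f_y = 0.85 × 5 × 5.194 × 14 / 60 = 5.151 in².

A_s ≈ 5.15 in²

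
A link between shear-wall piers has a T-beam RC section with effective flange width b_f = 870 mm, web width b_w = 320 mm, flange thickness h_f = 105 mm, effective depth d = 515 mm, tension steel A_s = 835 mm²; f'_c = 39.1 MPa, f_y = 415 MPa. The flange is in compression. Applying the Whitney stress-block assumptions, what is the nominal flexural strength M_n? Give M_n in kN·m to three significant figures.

M_n ≈ 176 kN·m

Tension: T = A_s f_y = 835 × 415 = 346525 N.
Try a within the flange: a = T/(0.85 f'_c b_f) = 346525/(0.85 × 39.1 × 870) = 11.98 mm.
Since a = 11.98 ≤ h_f = 105 mm, the stress block lies entirely in the flange; analyse as a rectangular beam of width b_f.
M_n = T(d − a/2) = 346525 × (515 − 5.99) = 176.38 × 10⁶ N·mm.
M_n = 176.38 kN·m.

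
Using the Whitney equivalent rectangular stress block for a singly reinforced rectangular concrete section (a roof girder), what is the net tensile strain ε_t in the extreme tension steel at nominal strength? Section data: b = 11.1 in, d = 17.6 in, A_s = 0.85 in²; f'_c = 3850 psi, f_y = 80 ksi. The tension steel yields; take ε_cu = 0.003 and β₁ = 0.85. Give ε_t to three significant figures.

a = A_s f_y/(0.85 f'_c b) = 1.872 in.
β₁ = 0.85, so c = a/β₁ = 1.872/0.85 = 2.202 in.
From the linear strain diagram with ε_cu = 0.003: ε_t = 0.003 (d − c)/c = 0.003 × (17.6 − 2.202)/2.202 = 0.0210.
Since ε_t ≥ 0.005, the section is tension-controlled.

ε_t ≈ 0.0210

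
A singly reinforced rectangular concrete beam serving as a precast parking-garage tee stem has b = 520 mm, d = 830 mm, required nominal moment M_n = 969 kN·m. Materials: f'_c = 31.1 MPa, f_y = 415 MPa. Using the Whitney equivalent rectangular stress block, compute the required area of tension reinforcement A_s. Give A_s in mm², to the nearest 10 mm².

With M_n = 0.85 f'_c a b (d − a/2), solve the quadratic for a:
a = d − √(d² − 2M_n/(0.85 f'_c b)) = 830 − √(830² − 2 × 969×10⁶/(0.85 × 31.1 × 520)) = 89.79 mm.
A_s = 0.85 f'_c a b / f_y = 0.85 × 31.1 × 89.79 × 520 / 415 = 2974.1 mm².

A_s ≈ 2970 mm²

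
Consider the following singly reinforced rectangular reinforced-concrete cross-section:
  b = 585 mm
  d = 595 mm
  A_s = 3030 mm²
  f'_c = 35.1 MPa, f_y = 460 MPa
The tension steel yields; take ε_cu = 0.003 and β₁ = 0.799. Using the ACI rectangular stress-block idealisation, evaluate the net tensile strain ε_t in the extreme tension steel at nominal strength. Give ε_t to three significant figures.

ε_t ≈ 0.0149

a = A_s f_y/(0.85 f'_c b) = 79.86 mm.
β₁ = 0.799, so c = a/β₁ = 79.86/0.799 = 99.95 mm.
From the linear strain diagram with ε_cu = 0.003: ε_t = 0.003 (d − c)/c = 0.003 × (595 − 99.95)/99.95 = 0.0149.
Since ε_t ≥ 0.005, the section is tension-controlled.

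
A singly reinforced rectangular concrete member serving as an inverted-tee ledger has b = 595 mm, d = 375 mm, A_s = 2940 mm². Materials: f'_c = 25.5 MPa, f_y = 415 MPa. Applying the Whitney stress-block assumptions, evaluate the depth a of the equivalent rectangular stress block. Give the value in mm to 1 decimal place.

a ≈ 94.6 mm

T = A_s f_y = 2940 × 415 = 1220100 N = 1220.1 kN.
Setting C = 0.85 f'_c a b equal to T: a = 1220100/(0.85 × 25.5 × 595) = 94.6 mm.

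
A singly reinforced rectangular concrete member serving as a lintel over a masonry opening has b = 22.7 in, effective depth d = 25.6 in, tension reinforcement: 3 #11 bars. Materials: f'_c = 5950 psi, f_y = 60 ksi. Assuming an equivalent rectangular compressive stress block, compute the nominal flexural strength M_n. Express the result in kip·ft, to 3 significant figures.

A_s = 3 × 1.56 = 4.68 in².
T = A_s f_y = 4.68 × 60 = 280.8 kips.
a = T/(0.85 f'_c b) = 280.8/(0.85 × 5.95 × 22.7) = 2.446 in.
M_n = T(d − a/2) = 280.8 × (25.6 − 1.223) = 6845.1 kip·in = 6845.1/12 = 570.43 kip·ft.

M_n ≈ 570 kip·ft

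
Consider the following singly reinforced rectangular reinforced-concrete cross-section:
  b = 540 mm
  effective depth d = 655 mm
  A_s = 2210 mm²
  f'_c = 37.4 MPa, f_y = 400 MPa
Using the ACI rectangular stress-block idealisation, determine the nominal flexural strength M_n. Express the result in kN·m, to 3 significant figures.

T = A_s f_y = 2210 × 400 = 884000 N = 884 kN.
From C = T: a = T/(0.85 f'_c b) = 884000/(0.85 × 37.4 × 540) = 51.50 mm.
M_n = T(d − a/2) = 884 kN × (655 − 25.75) mm = 556.26 kN·m.

M_n ≈ 556 kN·m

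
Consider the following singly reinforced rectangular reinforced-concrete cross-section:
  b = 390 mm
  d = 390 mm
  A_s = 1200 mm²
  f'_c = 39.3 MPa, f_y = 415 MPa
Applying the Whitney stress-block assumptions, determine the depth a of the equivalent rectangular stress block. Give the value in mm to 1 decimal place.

a ≈ 38.2 mm

T = A_s f_y = 1200 × 415 = 498000 N = 498 kN.
Setting C = 0.85 f'_c a b equal to T: a = 498000/(0.85 × 39.3 × 390) = 38.2 mm.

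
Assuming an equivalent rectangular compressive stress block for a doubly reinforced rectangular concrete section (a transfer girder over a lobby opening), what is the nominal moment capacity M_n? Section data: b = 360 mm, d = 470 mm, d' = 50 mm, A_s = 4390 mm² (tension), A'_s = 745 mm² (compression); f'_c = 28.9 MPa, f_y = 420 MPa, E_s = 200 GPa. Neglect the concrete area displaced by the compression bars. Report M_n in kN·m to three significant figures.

M_n ≈ 718 kN·m

Assume both tension and compression steel yield.
Net tension couple steel: A_s − A'_s = 3645 mm².
a = (A_s − A'_s) f_y / (0.85 f'_c b) = 1530900/(0.85 × 28.9 × 360) = 173.11 mm.
c = a/β₁ = 173.11/0.844 = 205.11 mm; ε'_s = 0.003(c − d')/c = 0.0023 ≥ f_y/E_s = 0.0021, so compression steel does yield.
M_n = (A_s − A'_s) f_y (d − a/2) + A'_s f_y (d − d') = [1530900 × (470 − 86.555) + 312900 × (470 − 50)] × 10⁻⁶ = 587.02 + 131.42 = 718.44 kN·m.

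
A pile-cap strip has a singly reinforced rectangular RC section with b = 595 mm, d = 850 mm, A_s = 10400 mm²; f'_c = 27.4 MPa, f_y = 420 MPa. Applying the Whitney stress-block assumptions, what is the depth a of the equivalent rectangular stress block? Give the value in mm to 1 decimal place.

T = A_s f_y = 10400 × 420 = 4368000 N = 4368 kN.
Setting C = 0.85 f'_c a b equal to T: a = 4368000/(0.85 × 27.4 × 595) = 315.2 mm.

a ≈ 315.2 mm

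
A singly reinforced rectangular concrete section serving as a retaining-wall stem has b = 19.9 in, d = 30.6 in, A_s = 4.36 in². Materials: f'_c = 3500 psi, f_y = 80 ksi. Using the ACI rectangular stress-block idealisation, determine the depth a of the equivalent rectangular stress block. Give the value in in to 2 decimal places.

a ≈ 5.89 in

T = A_s f_y = 4.36 × 80 = 348.8 kips.
a = T/(0.85 f'_c b) = 348.8/(0.85 × 3.5 × 19.9) = 5.89 in.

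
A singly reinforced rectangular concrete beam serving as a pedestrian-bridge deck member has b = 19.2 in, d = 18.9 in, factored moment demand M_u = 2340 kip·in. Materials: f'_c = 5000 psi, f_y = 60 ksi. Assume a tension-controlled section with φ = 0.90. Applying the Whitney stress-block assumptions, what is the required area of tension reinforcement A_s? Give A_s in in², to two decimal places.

A_s ≈ 2.41 in²

M_n = M_u/φ = 2340/0.90 = 2600 kip·in.
From M_n = 0.85 f'_c a b (d − a/2):
a = d − √(d² − 2M_n/(0.85 f'_c b)) = 18.9 − √(18.9² − 2 × 2600/(0.85 × 5 × 19.2)) = 1.769 in.
A_s = 0.85 f'_c a b / f_y = 0.85 × 5 × 1.769 × 19.2 / 60 = 2.406 in².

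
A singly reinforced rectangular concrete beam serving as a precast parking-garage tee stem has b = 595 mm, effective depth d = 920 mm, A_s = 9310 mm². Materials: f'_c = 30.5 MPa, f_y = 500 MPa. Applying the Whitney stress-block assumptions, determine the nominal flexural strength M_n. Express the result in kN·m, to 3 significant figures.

M_n ≈ 3580 kN·m

T = A_s f_y = 9310 × 500 = 4655000 N = 4655 kN.
From C = T: a = T/(0.85 f'_c b) = 4655000/(0.85 × 30.5 × 595) = 301.78 mm.
M_n = T(d − a/2) = 4655 kN × (920 − 150.89) mm = 3580.21 kN·m.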